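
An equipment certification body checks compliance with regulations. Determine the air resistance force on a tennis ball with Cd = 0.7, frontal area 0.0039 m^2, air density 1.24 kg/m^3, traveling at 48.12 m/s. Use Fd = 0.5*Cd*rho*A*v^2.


Fd = 0.5 * Cd * rho * A * v^2
Fd = 0.5 * 0.7 * 1.24 * 0.0039 * 48.12^2
v^2 = 2315.5344
Fd = 0.5 * 0.7 * 1.24 * 0.0039 * 2315.5344 = 3.9193 N

3.9193 N


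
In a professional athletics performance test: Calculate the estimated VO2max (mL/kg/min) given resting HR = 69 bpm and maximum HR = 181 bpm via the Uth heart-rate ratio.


VO2max = 15.3 * HRmax / HRrest
VO2max = 15.3 * 181 / 69
VO2max = 2769.3 / 69 = 40.1348 mL/kg/min

40.1348 mL/kg/min


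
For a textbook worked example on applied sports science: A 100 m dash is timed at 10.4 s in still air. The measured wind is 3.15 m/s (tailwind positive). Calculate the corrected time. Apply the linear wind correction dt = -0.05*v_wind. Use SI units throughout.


dt = -0.05 * v_wind = -0.05 * 3.15 = -0.1575 s
t_corrected = t_still + dt = 10.4 + (-0.1575)
t_corrected = 10.2425 s

10.2425 s


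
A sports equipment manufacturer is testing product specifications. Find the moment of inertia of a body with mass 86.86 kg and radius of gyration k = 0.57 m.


I = m * k^2
I = 86.86 * 0.57^2
I = 86.86 * 0.3249 = 28.2208 kg*m^2

28.2208 kg*m^2


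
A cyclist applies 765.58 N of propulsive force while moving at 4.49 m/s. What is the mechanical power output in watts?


P = F * v
P = 765.58 * 4.49
P = 3437.4542 W

3437.4542 W


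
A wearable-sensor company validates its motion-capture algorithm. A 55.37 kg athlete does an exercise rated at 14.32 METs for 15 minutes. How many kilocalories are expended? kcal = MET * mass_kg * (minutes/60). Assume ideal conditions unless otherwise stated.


kcal = MET * mass * time_hr
Convert time: 15 min = 0.25 hr
kcal = 14.32 * 55.37 * 0.25
kcal = 198.2246 kcal

198.2246 kcal


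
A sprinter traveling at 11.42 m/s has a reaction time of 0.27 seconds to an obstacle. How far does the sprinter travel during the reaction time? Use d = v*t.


d = v * t
d = 11.42 * 0.27
d = 3.0834 m

3.0834 m


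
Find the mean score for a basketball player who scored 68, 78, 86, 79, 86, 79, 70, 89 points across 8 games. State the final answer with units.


Average = sum / n
Sum = 635
Average = 635 / 8 = 79.375

79.375


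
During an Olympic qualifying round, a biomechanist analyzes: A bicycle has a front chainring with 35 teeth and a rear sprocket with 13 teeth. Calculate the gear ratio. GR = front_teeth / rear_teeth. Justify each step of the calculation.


GR = front_teeth / rear_teeth
GR = 35 / 13
GR = 2.6923

2.6923


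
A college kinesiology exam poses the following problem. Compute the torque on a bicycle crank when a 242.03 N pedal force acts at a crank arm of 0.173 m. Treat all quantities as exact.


tau = F * d
tau = 242.03 * 0.173
tau = 41.8712 N*m

41.8712 N*m


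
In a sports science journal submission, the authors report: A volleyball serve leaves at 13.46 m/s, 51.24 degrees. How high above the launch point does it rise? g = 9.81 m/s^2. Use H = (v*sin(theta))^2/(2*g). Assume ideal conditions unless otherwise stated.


H = (v*sin(theta))^2 / (2*g)
vy = v*sin(theta) = 13.46 * sin(51.24 deg) = 10.4958 m/s
H = vy^2 / (2*g) = 110.1613 / (2*9.81)
H = 110.1613 / 19.62 = 5.6147 m

5.6147 m


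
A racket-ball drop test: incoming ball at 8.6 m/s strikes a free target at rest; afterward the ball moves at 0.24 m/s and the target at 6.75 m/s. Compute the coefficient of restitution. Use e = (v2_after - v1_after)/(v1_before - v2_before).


e = (v2_after - v1_after) / (v1_before - v2_before)
Numerator = 6.75 - 0.24 = 6.51
Denominator = 8.6 - 0 = 8.6
e = 6.51 / 8.6 = 0.757

0.757


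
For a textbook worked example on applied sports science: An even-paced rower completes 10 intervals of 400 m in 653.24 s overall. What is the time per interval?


Split time = total_time / n_laps = 653.24 / 10
Split time = 65.324 s per lap

65.324 s


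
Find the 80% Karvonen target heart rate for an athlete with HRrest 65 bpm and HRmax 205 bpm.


Target = HRrest + pct*(HRmax - HRrest)
Heart rate reserve = HRmax - HRrest = 205 - 65 = 140 bpm
Fraction = 80% = 0.8
Target = 65 + 0.8 * 140
Target = 65 + 112 = 177 bpm

177 bpm


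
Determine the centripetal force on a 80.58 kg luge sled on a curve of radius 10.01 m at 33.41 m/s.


Fc = m * v^2 / r
v^2 = 33.41^2 = 1116.2281
Fc = 80.58 * 1116.2281 / 10.01
Fc = 89945.6603 / 10.01 = 8985.5804 N

8985.5804 N


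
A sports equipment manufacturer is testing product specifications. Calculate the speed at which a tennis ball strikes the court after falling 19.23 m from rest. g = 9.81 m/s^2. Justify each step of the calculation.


v = sqrt(2 * g * h)
v = sqrt(2 * 9.81 * 19.23)
v = sqrt(377.2926) = 19.424 m/s

19.424 m/s


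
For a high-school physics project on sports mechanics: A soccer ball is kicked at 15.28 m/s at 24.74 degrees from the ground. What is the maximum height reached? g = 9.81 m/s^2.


H = (v*sin(theta))^2 / (2*g)
vy = v*sin(theta) = 15.28 * sin(24.74 deg) = 6.3947 m/s
H = vy^2 / (2*g) = 40.8922 / (2*9.81)
H = 40.8922 / 19.62 = 2.0842 m

2.0842 m


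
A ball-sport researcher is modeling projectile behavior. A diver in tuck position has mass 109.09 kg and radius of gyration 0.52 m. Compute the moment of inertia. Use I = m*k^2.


I = m * k^2
I = 109.09 * 0.52^2
I = 109.09 * 0.2704 = 29.4979 kg*m^2

29.4979 kg*m^2


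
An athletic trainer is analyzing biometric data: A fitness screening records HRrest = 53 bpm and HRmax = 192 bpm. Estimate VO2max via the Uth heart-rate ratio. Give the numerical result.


VO2max = 15.3 * HRmax / HRrest
VO2max = 15.3 * 192 / 53
VO2max = 2937.6 / 53 = 55.4264 mL/kg/min

55.4264 mL/kg/min


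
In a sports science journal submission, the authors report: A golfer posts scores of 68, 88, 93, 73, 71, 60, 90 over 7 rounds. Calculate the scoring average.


Average = sum / n
Sum = 543
Average = 543 / 7 = 77.5714

77.5714


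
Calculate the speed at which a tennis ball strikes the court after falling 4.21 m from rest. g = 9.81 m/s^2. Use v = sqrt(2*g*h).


v = sqrt(2 * g * h)
v = sqrt(2 * 9.81 * 4.21)
v = sqrt(82.6002) = 9.0885 m/s

9.0885 m/s


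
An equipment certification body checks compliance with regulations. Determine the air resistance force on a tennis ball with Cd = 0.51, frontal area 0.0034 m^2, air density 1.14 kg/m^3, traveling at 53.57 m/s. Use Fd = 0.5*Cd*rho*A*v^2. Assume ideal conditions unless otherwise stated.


Fd = 0.5 * Cd * rho * A * v^2
Fd = 0.5 * 0.51 * 1.14 * 0.0034 * 53.57^2
v^2 = 2869.7449
Fd = 0.5 * 0.51 * 1.14 * 0.0034 * 2869.7449 = 2.8364 N

2.8364 N


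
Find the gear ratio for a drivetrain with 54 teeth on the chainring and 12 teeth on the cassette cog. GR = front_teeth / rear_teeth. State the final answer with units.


GR = front_teeth / rear_teeth
GR = 54 / 12
GR = 4.5

4.5


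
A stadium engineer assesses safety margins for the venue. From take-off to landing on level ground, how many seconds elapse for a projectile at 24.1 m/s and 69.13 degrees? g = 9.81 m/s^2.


T = 2*v*sin(theta)/g
sin(theta) = sin(69.13 deg) = 0.9344
T = 2*24.1*0.9344 / 9.81
T = 45.0377 / 9.81 = 4.591 s

4.591 s


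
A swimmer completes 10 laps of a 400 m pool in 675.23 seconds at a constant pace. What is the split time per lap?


Split time = total_time / n_laps = 675.23 / 10
Split time = 67.523 s per lap

67.523 s


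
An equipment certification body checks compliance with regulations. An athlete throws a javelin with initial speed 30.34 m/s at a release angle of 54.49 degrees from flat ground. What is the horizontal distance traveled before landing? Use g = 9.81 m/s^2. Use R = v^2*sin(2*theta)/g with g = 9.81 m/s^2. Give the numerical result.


R = v^2 * sin(2*theta) / g
Convert angle to radians: theta = 54.49 deg = 0.951 rad
sin(2*theta) = sin(1.9021) = 0.9456
R = 30.34^2 * 0.9456 / 9.81
R = 920.5156 * 0.9456 / 9.81 = 88.7328 m

88.7328 m


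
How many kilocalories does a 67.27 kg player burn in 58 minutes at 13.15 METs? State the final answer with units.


kcal = MET * mass * time_hr
Convert time: 58 min = 0.9667 hr
kcal = 13.15 * 67.27 * 0.9667
kcal = 855.1138 kcal

855.1138 kcal


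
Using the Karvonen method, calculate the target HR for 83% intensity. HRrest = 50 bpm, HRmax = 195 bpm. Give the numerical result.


Target = HRrest + pct*(HRmax - HRrest)
Heart rate reserve = HRmax - HRrest = 195 - 50 = 145 bpm
Fraction = 83% = 0.83
Target = 50 + 0.83 * 145
Target = 50 + 120.35 = 170.35 bpm

170.35 bpm


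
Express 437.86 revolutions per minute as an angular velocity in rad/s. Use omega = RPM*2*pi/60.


omega = RPM * 2 * pi / 60
omega = 437.86 * 2 * 3.14159 / 60
omega = 2751.1555 / 60 = 45.8526 rad/s

45.8526 rad/s


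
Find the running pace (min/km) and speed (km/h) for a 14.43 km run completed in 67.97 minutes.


Pace = time / distance = 67.97 min / 14.43 km = 4.7103 min/km
Speed = distance / time_in_hours = 14.43 / 1.1328 hr
Speed = 12.738 km/h

4.7103 min/km, 12.738 km/h


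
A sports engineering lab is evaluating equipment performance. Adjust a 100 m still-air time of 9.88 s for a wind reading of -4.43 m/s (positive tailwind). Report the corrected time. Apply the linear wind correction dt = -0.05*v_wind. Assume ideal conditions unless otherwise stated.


dt = -0.05 * v_wind = -0.05 * -4.43 = 0.2215 s
t_corrected = t_still + dt = 9.88 + (0.2215)
t_corrected = 10.1015 s

10.1015 s


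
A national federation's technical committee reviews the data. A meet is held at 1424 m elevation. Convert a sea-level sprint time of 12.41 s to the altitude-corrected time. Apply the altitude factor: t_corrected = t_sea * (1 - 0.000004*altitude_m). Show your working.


Correction factor = 1 - 0.000004 * 1424 = 0.994304
t_corrected = t_sea * factor = 12.41 * 0.994304
t_corrected = 12.3393 s

12.3393 s


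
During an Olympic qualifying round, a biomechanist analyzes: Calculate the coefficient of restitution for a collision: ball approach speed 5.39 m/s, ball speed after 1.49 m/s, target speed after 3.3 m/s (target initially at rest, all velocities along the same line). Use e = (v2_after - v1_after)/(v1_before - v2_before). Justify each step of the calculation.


e = (v2_after - v1_after) / (v1_before - v2_before)
Numerator = 3.3 - 1.49 = 1.81
Denominator = 5.39 - 0 = 5.39
e = 1.81 / 5.39 = 0.3358

0.3358


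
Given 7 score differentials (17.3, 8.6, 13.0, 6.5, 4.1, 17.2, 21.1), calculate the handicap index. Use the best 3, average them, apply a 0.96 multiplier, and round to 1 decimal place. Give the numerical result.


All differentials: 17.3, 8.6, 13.0, 6.5, 4.1, 17.2, 21.1
Sorted: 4.1, 6.5, 8.6, 13.0, 17.2, 17.3, 21.1
Best 3: 4.1, 6.5, 8.6
Average of best = 19.2 / 3 = 6.4
Raw index = 6.4 * 0.96 = 6.144
Handicap index = round(6.144, 1) = 6.1

6.1


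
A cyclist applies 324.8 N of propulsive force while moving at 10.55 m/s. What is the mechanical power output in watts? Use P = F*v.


P = F * v
P = 324.8 * 10.55
P = 3426.64 W

3426.64 W


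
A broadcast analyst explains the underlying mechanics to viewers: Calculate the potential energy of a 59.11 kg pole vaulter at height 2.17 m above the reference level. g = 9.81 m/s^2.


PE = m * g * h
PE = 59.11 * 9.81 * 2.17
PE = 579.8691 * 2.17 = 1258.3159 J

1258.3159 J


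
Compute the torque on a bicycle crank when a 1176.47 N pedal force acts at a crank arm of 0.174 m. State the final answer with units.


tau = F * d
tau = 1176.47 * 0.174
tau = 204.7058 N*m

204.7058 N*m


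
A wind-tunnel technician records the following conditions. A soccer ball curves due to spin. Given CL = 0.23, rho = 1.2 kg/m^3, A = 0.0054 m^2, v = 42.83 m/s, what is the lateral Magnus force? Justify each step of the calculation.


FM = 0.5 * CL * rho * A * v^2
FM = 0.5 * 0.23 * 1.2 * 0.0054 * 42.83^2
v^2 = 1834.4089
FM = 0.5 * 0.23 * 1.2 * 0.0054 * 1834.4089 = 1.367 N

1.367 N


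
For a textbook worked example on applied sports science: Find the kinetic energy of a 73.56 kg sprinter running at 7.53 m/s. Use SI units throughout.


KE = 0.5 * m * v^2
KE = 0.5 * 73.56 * 7.53^2
KE = 0.5 * 73.56 * 56.7009 = 2085.4591 J

2085.4591 J


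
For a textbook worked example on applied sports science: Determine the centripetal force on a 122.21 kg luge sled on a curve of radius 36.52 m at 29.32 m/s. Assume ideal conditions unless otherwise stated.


Fc = m * v^2 / r
v^2 = 29.32^2 = 859.6624
Fc = 122.21 * 859.6624 / 36.52
Fc = 105059.3419 / 36.52 = 2876.7618 N

2876.7618 N


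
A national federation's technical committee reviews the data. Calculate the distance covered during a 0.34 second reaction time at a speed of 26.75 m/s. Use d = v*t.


d = v * t
d = 26.75 * 0.34
d = 9.095 m

9.095 m


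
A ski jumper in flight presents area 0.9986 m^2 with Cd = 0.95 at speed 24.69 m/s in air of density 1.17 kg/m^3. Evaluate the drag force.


Fd = 0.5 * Cd * rho * A * v^2
Fd = 0.5 * 0.95 * 1.17 * 0.9986 * 24.69^2
v^2 = 609.5961
Fd = 0.5 * 0.95 * 1.17 * 0.9986 * 609.5961 = 338.3087 N

338.3087 N


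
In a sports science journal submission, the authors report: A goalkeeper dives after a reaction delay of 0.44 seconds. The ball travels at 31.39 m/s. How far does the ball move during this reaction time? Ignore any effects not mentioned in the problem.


d = v * t
d = 31.39 * 0.44
d = 13.8116 m

13.8116 m


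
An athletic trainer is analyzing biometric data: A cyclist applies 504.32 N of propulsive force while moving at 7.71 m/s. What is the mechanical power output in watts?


P = F * v
P = 504.32 * 7.71
P = 3888.3072 W

3888.3072 W


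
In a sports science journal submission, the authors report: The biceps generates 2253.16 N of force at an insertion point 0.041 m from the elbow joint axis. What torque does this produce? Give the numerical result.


tau = F * d
tau = 2253.16 * 0.041
tau = 92.3796 N*m

92.3796 N*m


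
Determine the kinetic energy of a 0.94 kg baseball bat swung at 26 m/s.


KE = 0.5 * m * v^2
KE = 0.5 * 0.94 * 26^2
KE = 0.5 * 0.94 * 676 = 317.72 J

317.72 J


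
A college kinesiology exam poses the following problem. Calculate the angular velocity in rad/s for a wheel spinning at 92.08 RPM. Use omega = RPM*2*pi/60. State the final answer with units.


omega = RPM * 2 * pi / 60
omega = 92.08 * 2 * 3.14159 / 60
omega = 578.5557 / 60 = 9.6426 rad/s

9.6426 rad/s


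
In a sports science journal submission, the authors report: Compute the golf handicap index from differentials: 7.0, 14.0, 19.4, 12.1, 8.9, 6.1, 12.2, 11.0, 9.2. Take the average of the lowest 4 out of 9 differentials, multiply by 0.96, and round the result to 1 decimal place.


All differentials: 7.0, 14.0, 19.4, 12.1, 8.9, 6.1, 12.2, 11.0, 9.2
Sorted: 6.1, 7.0, 8.9, 9.2, 11.0, 12.1, 12.2, 14.0, 19.4
Best 4: 6.1, 7.0, 8.9, 9.2
Average of best = 31.2 / 4 = 7.8
Raw index = 7.8 * 0.96 = 7.488
Handicap index = round(7.488, 1) = 7.5

7.5


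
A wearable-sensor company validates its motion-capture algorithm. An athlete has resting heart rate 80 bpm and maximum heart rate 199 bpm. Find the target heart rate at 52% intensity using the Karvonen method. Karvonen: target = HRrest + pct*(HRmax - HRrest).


Target = HRrest + pct*(HRmax - HRrest)
Heart rate reserve = HRmax - HRrest = 199 - 80 = 119 bpm
Fraction = 52% = 0.52
Target = 80 + 0.52 * 119
Target = 80 + 61.88 = 141.88 bpm

141.88 bpm


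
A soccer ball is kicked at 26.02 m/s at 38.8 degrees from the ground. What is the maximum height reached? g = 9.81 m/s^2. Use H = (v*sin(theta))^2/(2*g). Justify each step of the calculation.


H = (v*sin(theta))^2 / (2*g)
vy = v*sin(theta) = 26.02 * sin(38.8 deg) = 16.3042 m/s
H = vy^2 / (2*g) = 265.828 / (2*9.81)
H = 265.828 / 19.62 = 13.5488 m

13.5488 m


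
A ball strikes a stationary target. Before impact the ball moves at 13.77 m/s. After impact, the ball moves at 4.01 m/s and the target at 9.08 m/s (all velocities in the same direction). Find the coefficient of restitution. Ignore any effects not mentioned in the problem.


e = (v2_after - v1_after) / (v1_before - v2_before)
Numerator = 9.08 - 4.01 = 5.07
Denominator = 13.77 - 0 = 13.77
e = 5.07 / 13.77 = 0.3682

0.3682


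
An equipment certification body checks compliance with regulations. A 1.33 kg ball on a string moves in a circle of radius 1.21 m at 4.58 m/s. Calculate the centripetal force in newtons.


Fc = m * v^2 / r
v^2 = 4.58^2 = 20.9764
Fc = 1.33 * 20.9764 / 1.21
Fc = 27.8986 / 1.21 = 23.0567 N

23.0567 N


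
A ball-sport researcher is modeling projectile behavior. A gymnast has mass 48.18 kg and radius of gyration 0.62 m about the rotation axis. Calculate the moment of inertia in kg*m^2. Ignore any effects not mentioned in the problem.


I = m * k^2
I = 48.18 * 0.62^2
I = 48.18 * 0.3844 = 18.5204 kg*m^2

18.5204 kg*m^2


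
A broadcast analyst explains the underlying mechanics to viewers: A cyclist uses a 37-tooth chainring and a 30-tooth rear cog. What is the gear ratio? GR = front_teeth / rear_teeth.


GR = front_teeth / rear_teeth
GR = 37 / 30
GR = 1.2333

1.2333


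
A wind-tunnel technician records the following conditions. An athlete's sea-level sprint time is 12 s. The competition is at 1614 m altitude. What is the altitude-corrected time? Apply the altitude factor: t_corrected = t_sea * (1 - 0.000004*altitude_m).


Correction factor = 1 - 0.000004 * 1614 = 0.993544
t_corrected = t_sea * factor = 12 * 0.993544
t_corrected = 11.9225 s

11.9225 s


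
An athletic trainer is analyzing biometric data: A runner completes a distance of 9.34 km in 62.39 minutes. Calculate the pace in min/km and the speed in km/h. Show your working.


Pace = time / distance = 62.39 min / 9.34 km = 6.6799 min/km
Speed = distance / time_in_hours = 9.34 / 1.0398 hr
Speed = 8.9822 km/h

6.6799 min/km, 8.9822 km/h


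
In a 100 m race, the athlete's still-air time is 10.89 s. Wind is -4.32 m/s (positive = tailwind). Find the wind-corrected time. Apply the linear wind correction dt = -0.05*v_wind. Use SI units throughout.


dt = -0.05 * v_wind = -0.05 * -4.32 = 0.216 s
t_corrected = t_still + dt = 10.89 + (0.216)
t_corrected = 11.106 s

11.106 s


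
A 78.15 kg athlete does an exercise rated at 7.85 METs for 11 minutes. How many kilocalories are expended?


kcal = MET * mass * time_hr
Convert time: 11 min = 0.1833 hr
kcal = 7.85 * 78.15 * 0.1833
kcal = 112.4709 kcal

112.4709 kcal


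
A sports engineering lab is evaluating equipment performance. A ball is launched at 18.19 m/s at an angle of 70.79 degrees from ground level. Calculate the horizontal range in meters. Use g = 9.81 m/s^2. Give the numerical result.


R = v^2 * sin(2*theta) / g
Convert angle to radians: theta = 70.79 deg = 1.2355 rad
sin(2*theta) = sin(2.471) = 0.6214
R = 18.19^2 * 0.6214 / 9.81
R = 330.8761 * 0.6214 / 9.81 = 20.9596 m

20.9596 m


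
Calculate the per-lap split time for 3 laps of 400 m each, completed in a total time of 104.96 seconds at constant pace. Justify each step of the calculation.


Split time = total_time / n_laps = 104.96 / 3
Split time = 34.9867 s per lap

34.9867 s


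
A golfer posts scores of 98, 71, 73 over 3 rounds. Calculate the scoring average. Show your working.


Average = sum / n
Sum = 242
Average = 242 / 3 = 80.6667

80.6667


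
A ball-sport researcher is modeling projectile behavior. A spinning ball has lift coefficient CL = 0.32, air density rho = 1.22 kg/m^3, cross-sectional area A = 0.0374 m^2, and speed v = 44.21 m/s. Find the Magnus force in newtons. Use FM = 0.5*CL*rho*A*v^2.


FM = 0.5 * CL * rho * A * v^2
FM = 0.5 * 0.32 * 1.22 * 0.0374 * 44.21^2
v^2 = 1954.5241
FM = 0.5 * 0.32 * 1.22 * 0.0374 * 1954.5241 = 14.269 N

14.269 N


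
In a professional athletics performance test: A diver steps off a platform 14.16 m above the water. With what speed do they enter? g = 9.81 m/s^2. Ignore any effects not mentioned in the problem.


v = sqrt(2 * g * h)
v = sqrt(2 * 9.81 * 14.16)
v = sqrt(277.8192) = 16.6679 m/s

16.6679 m/s


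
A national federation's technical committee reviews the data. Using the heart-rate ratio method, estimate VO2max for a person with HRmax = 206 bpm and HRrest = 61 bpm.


VO2max = 15.3 * HRmax / HRrest
VO2max = 15.3 * 206 / 61
VO2max = 3151.8 / 61 = 51.6689 mL/kg/min

51.6689 mL/kg/min


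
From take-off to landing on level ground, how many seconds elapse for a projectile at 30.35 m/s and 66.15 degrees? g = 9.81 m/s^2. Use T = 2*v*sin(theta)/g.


T = 2*v*sin(theta)/g
sin(theta) = sin(66.15 deg) = 0.9146
T = 2*30.35*0.9146 / 9.81
T = 55.5167 / 9.81 = 5.6592 s

5.6592 s


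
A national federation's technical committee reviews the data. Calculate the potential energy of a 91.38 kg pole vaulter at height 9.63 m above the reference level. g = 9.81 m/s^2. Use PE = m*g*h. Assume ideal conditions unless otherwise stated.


PE = m * g * h
PE = 91.38 * 9.81 * 9.63
PE = 896.4378 * 9.63 = 8632.696 J

8632.696 J


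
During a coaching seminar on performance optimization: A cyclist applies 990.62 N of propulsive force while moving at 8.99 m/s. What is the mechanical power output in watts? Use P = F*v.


P = F * v
P = 990.62 * 8.99
P = 8905.6738 W

8905.6738 W


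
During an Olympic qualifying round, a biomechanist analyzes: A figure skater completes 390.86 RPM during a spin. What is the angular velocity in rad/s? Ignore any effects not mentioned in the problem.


omega = RPM * 2 * pi / 60
omega = 390.86 * 2 * 3.14159 / 60
omega = 2455.8458 / 60 = 40.9308 rad/s

40.9308 rad/s


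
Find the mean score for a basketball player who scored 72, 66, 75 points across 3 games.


Average = sum / n
Sum = 213
Average = 213 / 3 = 71

71


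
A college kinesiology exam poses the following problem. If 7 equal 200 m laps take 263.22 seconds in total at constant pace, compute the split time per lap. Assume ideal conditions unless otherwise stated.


Split time = total_time / n_laps = 263.22 / 7
Split time = 37.6029 s per lap

37.6029 s


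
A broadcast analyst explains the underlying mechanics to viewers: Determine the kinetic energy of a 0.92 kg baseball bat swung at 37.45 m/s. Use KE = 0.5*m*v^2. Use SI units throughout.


KE = 0.5 * m * v^2
KE = 0.5 * 0.92 * 37.45^2
KE = 0.5 * 0.92 * 1402.5025 = 645.1512 J

645.1512 J


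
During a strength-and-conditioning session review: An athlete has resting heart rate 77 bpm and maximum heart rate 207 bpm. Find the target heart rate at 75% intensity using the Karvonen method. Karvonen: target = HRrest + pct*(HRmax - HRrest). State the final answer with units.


Target = HRrest + pct*(HRmax - HRrest)
Heart rate reserve = HRmax - HRrest = 207 - 77 = 130 bpm
Fraction = 75% = 0.75
Target = 77 + 0.75 * 130
Target = 77 + 97.5 = 174.5 bpm

174.5 bpm


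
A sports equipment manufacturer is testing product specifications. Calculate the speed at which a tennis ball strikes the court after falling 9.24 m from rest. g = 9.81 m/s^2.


v = sqrt(2 * g * h)
v = sqrt(2 * 9.81 * 9.24)
v = sqrt(181.2888) = 13.4644 m/s

13.4644 m/s


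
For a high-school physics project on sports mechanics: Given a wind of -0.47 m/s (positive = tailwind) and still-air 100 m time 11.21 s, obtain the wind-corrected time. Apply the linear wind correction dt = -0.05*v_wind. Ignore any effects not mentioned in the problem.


dt = -0.05 * v_wind = -0.05 * -0.47 = 0.0235 s
t_corrected = t_still + dt = 11.21 + (0.0235)
t_corrected = 11.2335 s

11.2335 s


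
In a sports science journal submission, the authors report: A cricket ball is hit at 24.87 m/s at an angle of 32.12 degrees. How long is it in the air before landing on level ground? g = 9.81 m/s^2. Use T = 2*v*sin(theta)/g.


T = 2*v*sin(theta)/g
sin(theta) = sin(32.12 deg) = 0.5317
T = 2*24.87*0.5317 / 9.81
T = 26.4465 / 9.81 = 2.6959 s

2.6959 s


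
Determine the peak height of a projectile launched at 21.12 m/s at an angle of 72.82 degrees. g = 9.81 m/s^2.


H = (v*sin(theta))^2 / (2*g)
vy = v*sin(theta) = 21.12 * sin(72.82 deg) = 20.1777 m/s
H = vy^2 / (2*g) = 407.1379 / (2*9.81)
H = 407.1379 / 19.62 = 20.7512 m

20.7512 m


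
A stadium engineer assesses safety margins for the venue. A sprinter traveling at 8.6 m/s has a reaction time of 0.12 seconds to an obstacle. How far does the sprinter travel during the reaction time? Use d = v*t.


d = v * t
d = 8.6 * 0.12
d = 1.032 m

1.032 m


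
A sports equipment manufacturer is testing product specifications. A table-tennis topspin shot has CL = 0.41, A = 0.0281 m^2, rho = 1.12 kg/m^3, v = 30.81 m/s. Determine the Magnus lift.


FM = 0.5 * CL * rho * A * v^2
FM = 0.5 * 0.41 * 1.12 * 0.0281 * 30.81^2
v^2 = 949.2561
FM = 0.5 * 0.41 * 1.12 * 0.0281 * 949.2561 = 6.1244 N

6.1244 N


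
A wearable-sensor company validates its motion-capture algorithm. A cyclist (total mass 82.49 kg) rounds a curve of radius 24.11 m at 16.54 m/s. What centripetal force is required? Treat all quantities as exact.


Fc = m * v^2 / r
v^2 = 16.54^2 = 273.5716
Fc = 82.49 * 273.5716 / 24.11
Fc = 22566.9213 / 24.11 = 935.9984 N

935.9984 N


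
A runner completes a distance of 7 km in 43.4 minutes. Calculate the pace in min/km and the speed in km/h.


Pace = time / distance = 43.4 min / 7 km = 6.2 min/km
Speed = distance / time_in_hours = 7 / 0.7233 hr
Speed = 9.6774 km/h

6.2 min/km, 9.6774 km/h


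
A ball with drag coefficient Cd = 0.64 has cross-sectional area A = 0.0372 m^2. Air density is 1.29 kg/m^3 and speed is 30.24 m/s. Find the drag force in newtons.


Fd = 0.5 * Cd * rho * A * v^2
Fd = 0.5 * 0.64 * 1.29 * 0.0372 * 30.24^2
v^2 = 914.4576
Fd = 0.5 * 0.64 * 1.29 * 0.0372 * 914.4576 = 14.0426 N

14.0426 N


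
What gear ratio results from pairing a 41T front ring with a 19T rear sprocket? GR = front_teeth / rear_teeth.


GR = front_teeth / rear_teeth
GR = 41 / 19
GR = 2.1579

2.1579


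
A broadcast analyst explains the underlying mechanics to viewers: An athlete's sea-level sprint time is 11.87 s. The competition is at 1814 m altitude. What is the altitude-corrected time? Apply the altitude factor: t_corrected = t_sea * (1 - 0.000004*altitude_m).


Correction factor = 1 - 0.000004 * 1814 = 0.992744
t_corrected = t_sea * factor = 11.87 * 0.992744
t_corrected = 11.7839 s

11.7839 s


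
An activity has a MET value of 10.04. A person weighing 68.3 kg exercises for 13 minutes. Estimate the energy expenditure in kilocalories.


kcal = MET * mass * time_hr
Convert time: 13 min = 0.2167 hr
kcal = 10.04 * 68.3 * 0.2167
kcal = 148.5753 kcal

148.5753 kcal


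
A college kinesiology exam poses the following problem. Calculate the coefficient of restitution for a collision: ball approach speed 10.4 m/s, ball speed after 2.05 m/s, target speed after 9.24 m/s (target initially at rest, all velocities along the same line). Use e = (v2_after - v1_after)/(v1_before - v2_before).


e = (v2_after - v1_after) / (v1_before - v2_before)
Numerator = 9.24 - 2.05 = 7.19
Denominator = 10.4 - 0 = 10.4
e = 7.19 / 10.4 = 0.6913

0.6913


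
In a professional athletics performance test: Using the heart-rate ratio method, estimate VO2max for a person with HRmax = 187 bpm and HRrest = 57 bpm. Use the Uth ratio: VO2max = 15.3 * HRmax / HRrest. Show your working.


VO2max = 15.3 * HRmax / HRrest
VO2max = 15.3 * 187 / 57
VO2max = 2861.1 / 57 = 50.1947 mL/kg/min

50.1947 mL/kg/min


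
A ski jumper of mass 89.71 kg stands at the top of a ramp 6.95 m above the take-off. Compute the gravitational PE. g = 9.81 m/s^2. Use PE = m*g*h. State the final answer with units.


PE = m * g * h
PE = 89.71 * 9.81 * 6.95
PE = 880.0551 * 6.95 = 6116.3829 J

6116.3829 J


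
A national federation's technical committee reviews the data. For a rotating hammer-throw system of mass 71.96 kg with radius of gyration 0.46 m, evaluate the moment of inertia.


I = m * k^2
I = 71.96 * 0.46^2
I = 71.96 * 0.2116 = 15.2267 kg*m^2

15.2267 kg*m^2


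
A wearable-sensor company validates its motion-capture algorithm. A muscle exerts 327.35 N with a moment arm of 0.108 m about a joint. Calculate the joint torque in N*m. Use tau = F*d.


tau = F * d
tau = 327.35 * 0.108
tau = 35.3538 N*m

35.3538 N*m


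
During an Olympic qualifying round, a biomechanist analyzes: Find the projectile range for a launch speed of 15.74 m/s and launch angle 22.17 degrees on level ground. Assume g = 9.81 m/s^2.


R = v^2 * sin(2*theta) / g
Convert angle to radians: theta = 22.17 deg = 0.3869 rad
sin(2*theta) = sin(0.7739) = 0.6989
R = 15.74^2 * 0.6989 / 9.81
R = 247.7476 * 0.6989 / 9.81 = 17.6508 m

17.6508 m


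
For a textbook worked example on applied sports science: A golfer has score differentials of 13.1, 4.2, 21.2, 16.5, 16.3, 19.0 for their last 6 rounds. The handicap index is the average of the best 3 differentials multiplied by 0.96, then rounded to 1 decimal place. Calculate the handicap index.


All differentials: 13.1, 4.2, 21.2, 16.5, 16.3, 19.0
Sorted: 4.2, 13.1, 16.3, 16.5, 19.0, 21.2
Best 3: 4.2, 13.1, 16.3
Average of best = 33.6 / 3 = 11.2
Raw index = 11.2 * 0.96 = 10.752
Handicap index = round(10.752, 1) = 10.8

10.8


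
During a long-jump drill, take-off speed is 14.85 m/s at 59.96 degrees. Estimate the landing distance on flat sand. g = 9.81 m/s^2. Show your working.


R = v^2 * sin(2*theta) / g
Convert angle to radians: theta = 59.96 deg = 1.0465 rad
sin(2*theta) = sin(2.093) = 0.8667
R = 14.85^2 * 0.8667 / 9.81
R = 220.5225 * 0.8667 / 9.81 = 19.4834 m

19.4834 m


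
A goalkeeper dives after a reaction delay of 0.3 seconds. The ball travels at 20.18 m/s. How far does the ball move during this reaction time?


d = v * t
d = 20.18 * 0.3
d = 6.054 m

6.054 m


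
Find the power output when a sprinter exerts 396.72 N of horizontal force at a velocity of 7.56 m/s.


P = F * v
P = 396.72 * 7.56
P = 2999.2032 W

2999.2032 W


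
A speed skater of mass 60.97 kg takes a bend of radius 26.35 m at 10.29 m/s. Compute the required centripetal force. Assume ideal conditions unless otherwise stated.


Fc = m * v^2 / r
v^2 = 10.29^2 = 105.8841
Fc = 60.97 * 105.8841 / 26.35
Fc = 6455.7536 / 26.35 = 245.0001 N

245.0001 N


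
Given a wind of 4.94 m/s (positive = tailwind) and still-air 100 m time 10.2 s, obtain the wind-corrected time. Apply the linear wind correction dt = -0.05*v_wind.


dt = -0.05 * v_wind = -0.05 * 4.94 = -0.247 s
t_corrected = t_still + dt = 10.2 + (-0.247)
t_corrected = 9.953 s

9.953 s


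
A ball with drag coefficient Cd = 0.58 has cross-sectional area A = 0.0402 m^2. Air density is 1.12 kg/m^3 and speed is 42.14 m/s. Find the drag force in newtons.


Fd = 0.5 * Cd * rho * A * v^2
Fd = 0.5 * 0.58 * 1.12 * 0.0402 * 42.14^2
v^2 = 1775.7796
Fd = 0.5 * 0.58 * 1.12 * 0.0402 * 1775.7796 = 23.1863 N

23.1863 N


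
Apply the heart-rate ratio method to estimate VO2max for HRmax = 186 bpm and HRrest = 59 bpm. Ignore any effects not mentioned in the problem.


VO2max = 15.3 * HRmax / HRrest
VO2max = 15.3 * 186 / 59
VO2max = 2845.8 / 59 = 48.2339 mL/kg/min

48.2339 mL/kg/min


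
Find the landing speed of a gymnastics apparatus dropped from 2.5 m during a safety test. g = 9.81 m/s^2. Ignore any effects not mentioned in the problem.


v = sqrt(2 * g * h)
v = sqrt(2 * 9.81 * 2.5)
v = sqrt(49.05) = 7.0036 m/s

7.0036 m/s


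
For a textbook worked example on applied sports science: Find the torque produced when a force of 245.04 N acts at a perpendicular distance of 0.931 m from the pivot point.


tau = F * d
tau = 245.04 * 0.931
tau = 228.1322 N*m

228.1322 N*m


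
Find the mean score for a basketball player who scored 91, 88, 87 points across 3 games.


Average = sum / n
Sum = 266
Average = 266 / 3 = 88.6667

88.6667


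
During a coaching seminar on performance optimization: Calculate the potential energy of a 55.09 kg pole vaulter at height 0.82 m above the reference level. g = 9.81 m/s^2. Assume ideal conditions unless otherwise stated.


PE = m * g * h
PE = 55.09 * 9.81 * 0.82
PE = 540.4329 * 0.82 = 443.155 J

443.155 J


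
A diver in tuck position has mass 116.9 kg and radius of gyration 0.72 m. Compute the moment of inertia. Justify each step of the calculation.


I = m * k^2
I = 116.9 * 0.72^2
I = 116.9 * 0.5184 = 60.601 kg*m^2

60.601 kg*m^2


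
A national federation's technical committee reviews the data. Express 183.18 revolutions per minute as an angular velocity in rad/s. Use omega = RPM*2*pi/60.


omega = RPM * 2 * pi / 60
omega = 183.18 * 2 * 3.14159 / 60
omega = 1150.9539 / 60 = 19.1826 rad/s

19.1826 rad/s


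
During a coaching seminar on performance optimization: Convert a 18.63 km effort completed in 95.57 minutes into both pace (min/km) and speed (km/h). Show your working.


Pace = time / distance = 95.57 min / 18.63 km = 5.1299 min/km
Speed = distance / time_in_hours = 18.63 / 1.5928 hr
Speed = 11.6961 km/h

5.1299 min/km, 11.6961 km/h


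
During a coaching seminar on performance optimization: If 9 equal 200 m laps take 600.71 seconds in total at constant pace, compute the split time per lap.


Split time = total_time / n_laps = 600.71 / 9
Split time = 66.7456 s per lap

66.7456 s


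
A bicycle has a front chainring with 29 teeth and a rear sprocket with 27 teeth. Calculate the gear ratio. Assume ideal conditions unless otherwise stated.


GR = front_teeth / rear_teeth
GR = 29 / 27
GR = 1.0741

1.0741


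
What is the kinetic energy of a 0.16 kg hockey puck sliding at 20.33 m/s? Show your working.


KE = 0.5 * m * v^2
KE = 0.5 * 0.16 * 20.33^2
KE = 0.5 * 0.16 * 413.3089 = 33.0647 J

33.0647 J


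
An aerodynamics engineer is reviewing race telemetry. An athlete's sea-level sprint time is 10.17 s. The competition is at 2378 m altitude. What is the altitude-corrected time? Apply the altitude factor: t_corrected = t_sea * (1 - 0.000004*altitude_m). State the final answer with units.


Correction factor = 1 - 0.000004 * 2378 = 0.990488
t_corrected = t_sea * factor = 10.17 * 0.990488
t_corrected = 10.0733 s

10.0733 s


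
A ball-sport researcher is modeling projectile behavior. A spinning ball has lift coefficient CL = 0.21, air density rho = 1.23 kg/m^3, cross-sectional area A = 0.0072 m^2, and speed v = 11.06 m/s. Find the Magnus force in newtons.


FM = 0.5 * CL * rho * A * v^2
FM = 0.5 * 0.21 * 1.23 * 0.0072 * 11.06^2
v^2 = 122.3236
FM = 0.5 * 0.21 * 1.23 * 0.0072 * 122.3236 = 0.1137 N

0.1137 N


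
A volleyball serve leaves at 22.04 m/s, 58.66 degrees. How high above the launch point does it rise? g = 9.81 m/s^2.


H = (v*sin(theta))^2 / (2*g)
vy = v*sin(theta) = 22.04 * sin(58.66 deg) = 18.8243 m/s
H = vy^2 / (2*g) = 354.3533 / (2*9.81)
H = 354.3533 / 19.62 = 18.0608 m

18.0608 m


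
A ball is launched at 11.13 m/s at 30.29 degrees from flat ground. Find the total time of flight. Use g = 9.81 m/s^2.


T = 2*v*sin(theta)/g
sin(theta) = sin(30.29 deg) = 0.5044
T = 2*11.13*0.5044 / 9.81
T = 11.2274 / 9.81 = 1.1445 s

1.1445 s


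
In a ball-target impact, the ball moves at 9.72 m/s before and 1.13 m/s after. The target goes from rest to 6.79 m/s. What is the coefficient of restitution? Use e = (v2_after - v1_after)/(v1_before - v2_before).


e = (v2_after - v1_after) / (v1_before - v2_before)
Numerator = 6.79 - 1.13 = 5.66
Denominator = 9.72 - 0 = 9.72
e = 5.66 / 9.72 = 0.5823

0.5823


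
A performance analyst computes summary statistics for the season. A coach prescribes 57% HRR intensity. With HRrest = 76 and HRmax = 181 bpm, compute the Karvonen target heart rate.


Target = HRrest + pct*(HRmax - HRrest)
Heart rate reserve = HRmax - HRrest = 181 - 76 = 105 bpm
Fraction = 57% = 0.57
Target = 76 + 0.57 * 105
Target = 76 + 59.85 = 135.85 bpm

135.85 bpm


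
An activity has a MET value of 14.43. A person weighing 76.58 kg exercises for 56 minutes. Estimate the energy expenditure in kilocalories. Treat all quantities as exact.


kcal = MET * mass * time_hr
Convert time: 56 min = 0.9333 hr
kcal = 14.43 * 76.58 * 0.9333
kcal = 1031.3794 kcal

1031.3794 kcal


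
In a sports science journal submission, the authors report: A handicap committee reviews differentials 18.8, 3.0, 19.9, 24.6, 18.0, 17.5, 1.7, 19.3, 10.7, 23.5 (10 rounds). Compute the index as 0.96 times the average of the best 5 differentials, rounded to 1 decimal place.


All differentials: 18.8, 3.0, 19.9, 24.6, 18.0, 17.5, 1.7, 19.3, 10.7, 23.5
Sorted: 1.7, 3.0, 10.7, 17.5, 18.0, 18.8, 19.3, 19.9, 23.5, 24.6
Best 5: 1.7, 3.0, 10.7, 17.5, 18.0
Average of best = 50.9 / 5 = 10.18
Raw index = 10.18 * 0.96 = 9.7728
Handicap index = round(9.7728, 1) = 9.8

9.8


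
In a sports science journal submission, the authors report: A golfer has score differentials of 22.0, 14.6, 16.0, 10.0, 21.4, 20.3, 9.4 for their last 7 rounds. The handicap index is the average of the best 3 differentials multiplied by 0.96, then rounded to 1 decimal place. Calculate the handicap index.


All differentials: 22.0, 14.6, 16.0, 10.0, 21.4, 20.3, 9.4
Sorted: 9.4, 10.0, 14.6, 16.0, 20.3, 21.4, 22.0
Best 3: 9.4, 10.0, 14.6
Average of best = 34 / 3 = 11.3333
Raw index = 11.3333 * 0.96 = 10.88
Handicap index = round(10.88, 1) = 10.9

10.9


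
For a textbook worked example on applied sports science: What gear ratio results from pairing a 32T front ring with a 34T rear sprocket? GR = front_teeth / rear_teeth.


GR = front_teeth / rear_teeth
GR = 32 / 34
GR = 0.9412

0.9412


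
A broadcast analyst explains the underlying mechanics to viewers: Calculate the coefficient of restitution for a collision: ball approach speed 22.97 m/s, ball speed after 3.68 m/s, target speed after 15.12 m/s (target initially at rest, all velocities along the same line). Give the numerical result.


e = (v2_after - v1_after) / (v1_before - v2_before)
Numerator = 15.12 - 3.68 = 11.44
Denominator = 22.97 - 0 = 22.97
e = 11.44 / 22.97 = 0.498

0.498


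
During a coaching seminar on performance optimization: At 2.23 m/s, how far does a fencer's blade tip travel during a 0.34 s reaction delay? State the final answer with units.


d = v * t
d = 2.23 * 0.34
d = 0.7582 m

0.7582 m


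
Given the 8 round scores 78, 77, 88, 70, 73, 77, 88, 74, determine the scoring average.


Average = sum / n
Sum = 625
Average = 625 / 8 = 78.125

78.125


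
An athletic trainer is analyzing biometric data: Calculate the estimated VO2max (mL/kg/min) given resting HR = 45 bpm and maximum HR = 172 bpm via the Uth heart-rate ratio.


VO2max = 15.3 * HRmax / HRrest
VO2max = 15.3 * 172 / 45
VO2max = 2631.6 / 45 = 58.48 mL/kg/min

58.48 mL/kg/min


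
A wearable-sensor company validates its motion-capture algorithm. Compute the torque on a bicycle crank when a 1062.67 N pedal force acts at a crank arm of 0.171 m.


tau = F * d
tau = 1062.67 * 0.171
tau = 181.7166 N*m

181.7166 N*m


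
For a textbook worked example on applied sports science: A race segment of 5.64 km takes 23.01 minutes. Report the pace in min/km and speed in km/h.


Pace = time / distance = 23.01 min / 5.64 km = 4.0798 min/km
Speed = distance / time_in_hours = 5.64 / 0.3835 hr
Speed = 14.7066 km/h

4.0798 min/km, 14.7066 km/h


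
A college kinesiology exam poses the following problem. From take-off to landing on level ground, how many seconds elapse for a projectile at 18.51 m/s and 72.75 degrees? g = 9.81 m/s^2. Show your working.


T = 2*v*sin(theta)/g
sin(theta) = sin(72.75 deg) = 0.955
T = 2*18.51*0.955 / 9.81
T = 35.3548 / 9.81 = 3.604 s

3.604 s


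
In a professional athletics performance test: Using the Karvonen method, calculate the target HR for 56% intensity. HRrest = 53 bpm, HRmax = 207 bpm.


Target = HRrest + pct*(HRmax - HRrest)
Heart rate reserve = HRmax - HRrest = 207 - 53 = 154 bpm
Fraction = 56% = 0.56
Target = 53 + 0.56 * 154
Target = 53 + 86.24 = 139.24 bpm

139.24 bpm
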